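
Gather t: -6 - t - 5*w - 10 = -t - 5*w - 16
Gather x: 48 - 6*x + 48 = 96 - 6*x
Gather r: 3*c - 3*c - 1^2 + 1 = 0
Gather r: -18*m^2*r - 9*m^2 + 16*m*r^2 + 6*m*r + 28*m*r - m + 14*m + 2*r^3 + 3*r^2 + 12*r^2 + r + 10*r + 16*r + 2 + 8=-9*m^2 + 13*m + 2*r^3 + r^2*(16*m + 15) + r*(-18*m^2 + 34*m + 27) + 10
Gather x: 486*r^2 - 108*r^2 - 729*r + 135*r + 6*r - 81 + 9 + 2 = 378*r^2 - 588*r - 70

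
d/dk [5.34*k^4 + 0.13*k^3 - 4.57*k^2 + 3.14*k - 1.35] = 21.36*k^3 + 0.39*k^2 - 9.14*k + 3.14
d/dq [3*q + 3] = 3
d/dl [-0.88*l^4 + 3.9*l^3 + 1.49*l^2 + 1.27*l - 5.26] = -3.52*l^3 + 11.7*l^2 + 2.98*l + 1.27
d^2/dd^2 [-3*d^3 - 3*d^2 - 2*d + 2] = -18*d - 6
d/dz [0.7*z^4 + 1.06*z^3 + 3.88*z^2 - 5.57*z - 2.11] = 2.8*z^3 + 3.18*z^2 + 7.76*z - 5.57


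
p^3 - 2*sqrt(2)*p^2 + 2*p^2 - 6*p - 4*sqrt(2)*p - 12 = (p + 2)*(p - 3*sqrt(2))*(p + sqrt(2))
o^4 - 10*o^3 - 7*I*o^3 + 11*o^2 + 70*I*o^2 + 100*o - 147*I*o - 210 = (o - 7)*(o - 3)*(o - 5*I)*(o - 2*I)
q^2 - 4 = (q - 2)*(q + 2)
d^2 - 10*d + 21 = (d - 7)*(d - 3)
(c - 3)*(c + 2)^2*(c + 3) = c^4 + 4*c^3 - 5*c^2 - 36*c - 36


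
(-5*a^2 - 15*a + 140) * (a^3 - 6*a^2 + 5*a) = -5*a^5 + 15*a^4 + 205*a^3 - 915*a^2 + 700*a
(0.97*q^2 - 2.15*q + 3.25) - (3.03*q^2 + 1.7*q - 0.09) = -2.06*q^2 - 3.85*q + 3.34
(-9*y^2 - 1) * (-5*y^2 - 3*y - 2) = 45*y^4 + 27*y^3 + 23*y^2 + 3*y + 2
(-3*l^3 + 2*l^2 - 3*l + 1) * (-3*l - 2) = 9*l^4 + 5*l^2 + 3*l - 2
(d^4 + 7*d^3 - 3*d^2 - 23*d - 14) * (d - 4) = d^5 + 3*d^4 - 31*d^3 - 11*d^2 + 78*d + 56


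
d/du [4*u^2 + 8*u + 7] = 8*u + 8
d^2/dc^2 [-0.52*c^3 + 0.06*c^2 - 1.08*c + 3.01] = 0.12 - 3.12*c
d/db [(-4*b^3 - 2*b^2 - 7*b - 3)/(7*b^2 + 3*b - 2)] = (-28*b^4 - 24*b^3 + 67*b^2 + 50*b + 23)/(49*b^4 + 42*b^3 - 19*b^2 - 12*b + 4)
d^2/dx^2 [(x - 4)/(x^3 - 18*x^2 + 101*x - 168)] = 2*((x - 4)*(3*x^2 - 36*x + 101)^2 + (-3*x^2 + 36*x - 3*(x - 6)*(x - 4) - 101)*(x^3 - 18*x^2 + 101*x - 168))/(x^3 - 18*x^2 + 101*x - 168)^3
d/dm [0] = 0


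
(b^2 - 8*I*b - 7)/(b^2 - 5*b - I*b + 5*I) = (b - 7*I)/(b - 5)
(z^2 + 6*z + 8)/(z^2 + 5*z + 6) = (z + 4)/(z + 3)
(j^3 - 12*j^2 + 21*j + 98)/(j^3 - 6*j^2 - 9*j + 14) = (j - 7)/(j - 1)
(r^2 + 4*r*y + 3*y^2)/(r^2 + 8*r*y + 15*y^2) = (r + y)/(r + 5*y)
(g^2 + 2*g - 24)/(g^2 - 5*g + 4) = (g + 6)/(g - 1)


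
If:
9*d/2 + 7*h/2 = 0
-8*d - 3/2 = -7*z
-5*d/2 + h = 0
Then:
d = 0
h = 0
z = 3/14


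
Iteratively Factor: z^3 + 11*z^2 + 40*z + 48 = (z + 4)*(z^2 + 7*z + 12) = (z + 4)^2*(z + 3)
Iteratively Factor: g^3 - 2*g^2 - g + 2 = (g - 2)*(g^2 - 1) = (g - 2)*(g + 1)*(g - 1)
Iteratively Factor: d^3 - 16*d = (d - 4)*(d^2 + 4*d) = (d - 4)*(d + 4)*(d)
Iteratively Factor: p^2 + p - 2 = (p - 1)*(p + 2)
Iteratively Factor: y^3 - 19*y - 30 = (y + 2)*(y^2 - 2*y - 15) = (y + 2)*(y + 3)*(y - 5)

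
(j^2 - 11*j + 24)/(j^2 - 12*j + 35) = (j^2 - 11*j + 24)/(j^2 - 12*j + 35)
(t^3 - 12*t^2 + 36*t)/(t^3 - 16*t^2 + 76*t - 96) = t*(t - 6)/(t^2 - 10*t + 16)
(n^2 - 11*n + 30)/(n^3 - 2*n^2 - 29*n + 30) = (n - 5)/(n^2 + 4*n - 5)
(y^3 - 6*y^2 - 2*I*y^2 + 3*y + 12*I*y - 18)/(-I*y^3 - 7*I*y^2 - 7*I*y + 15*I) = (I*y^3 + y^2*(2 - 6*I) + 3*y*(-4 + I) - 18*I)/(y^3 + 7*y^2 + 7*y - 15)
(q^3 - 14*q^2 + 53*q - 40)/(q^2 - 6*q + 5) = q - 8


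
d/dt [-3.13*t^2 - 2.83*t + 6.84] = -6.26*t - 2.83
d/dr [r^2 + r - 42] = 2*r + 1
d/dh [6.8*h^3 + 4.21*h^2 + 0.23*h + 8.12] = 20.4*h^2 + 8.42*h + 0.23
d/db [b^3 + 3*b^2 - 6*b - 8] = 3*b^2 + 6*b - 6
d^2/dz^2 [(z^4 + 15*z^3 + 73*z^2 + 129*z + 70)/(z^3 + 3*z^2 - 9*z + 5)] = 4*(23*z + 49)/(z^4 - 4*z^3 + 6*z^2 - 4*z + 1)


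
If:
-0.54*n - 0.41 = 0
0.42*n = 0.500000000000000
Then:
No Solution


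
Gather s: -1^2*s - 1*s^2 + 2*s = -s^2 + s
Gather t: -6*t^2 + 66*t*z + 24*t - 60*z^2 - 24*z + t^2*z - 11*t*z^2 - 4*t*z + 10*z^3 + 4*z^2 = t^2*(z - 6) + t*(-11*z^2 + 62*z + 24) + 10*z^3 - 56*z^2 - 24*z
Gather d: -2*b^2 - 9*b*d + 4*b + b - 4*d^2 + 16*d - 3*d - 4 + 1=-2*b^2 + 5*b - 4*d^2 + d*(13 - 9*b) - 3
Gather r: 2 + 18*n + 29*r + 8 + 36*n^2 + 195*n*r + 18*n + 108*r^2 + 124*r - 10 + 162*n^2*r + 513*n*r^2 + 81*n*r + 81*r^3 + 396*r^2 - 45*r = 36*n^2 + 36*n + 81*r^3 + r^2*(513*n + 504) + r*(162*n^2 + 276*n + 108)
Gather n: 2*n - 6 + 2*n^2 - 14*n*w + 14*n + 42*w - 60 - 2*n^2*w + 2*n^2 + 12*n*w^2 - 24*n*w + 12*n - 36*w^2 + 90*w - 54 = n^2*(4 - 2*w) + n*(12*w^2 - 38*w + 28) - 36*w^2 + 132*w - 120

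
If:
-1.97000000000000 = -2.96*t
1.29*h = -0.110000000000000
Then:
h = -0.09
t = 0.67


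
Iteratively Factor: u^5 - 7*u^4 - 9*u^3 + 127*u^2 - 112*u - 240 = (u - 5)*(u^4 - 2*u^3 - 19*u^2 + 32*u + 48) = (u - 5)*(u - 3)*(u^3 + u^2 - 16*u - 16) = (u - 5)*(u - 4)*(u - 3)*(u^2 + 5*u + 4) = (u - 5)*(u - 4)*(u - 3)*(u + 4)*(u + 1)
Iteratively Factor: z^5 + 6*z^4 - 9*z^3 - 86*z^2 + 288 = (z + 4)*(z^4 + 2*z^3 - 17*z^2 - 18*z + 72) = (z + 3)*(z + 4)*(z^3 - z^2 - 14*z + 24) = (z + 3)*(z + 4)^2*(z^2 - 5*z + 6) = (z - 3)*(z + 3)*(z + 4)^2*(z - 2)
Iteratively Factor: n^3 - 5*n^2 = (n)*(n^2 - 5*n) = n*(n - 5)*(n)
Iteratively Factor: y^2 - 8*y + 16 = (y - 4)*(y - 4)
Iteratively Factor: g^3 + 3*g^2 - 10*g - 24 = (g + 4)*(g^2 - g - 6) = (g + 2)*(g + 4)*(g - 3)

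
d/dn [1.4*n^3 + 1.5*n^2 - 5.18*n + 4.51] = 4.2*n^2 + 3.0*n - 5.18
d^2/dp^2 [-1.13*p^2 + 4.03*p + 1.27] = -2.26000000000000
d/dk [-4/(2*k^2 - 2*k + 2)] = 2*(2*k - 1)/(k^2 - k + 1)^2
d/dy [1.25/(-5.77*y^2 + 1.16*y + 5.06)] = (14.425*y - 1.45)/(-5.77*y^2 + 1.16*y + 5.06)^2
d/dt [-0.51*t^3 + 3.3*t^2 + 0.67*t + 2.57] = -1.53*t^2 + 6.6*t + 0.67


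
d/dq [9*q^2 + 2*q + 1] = 18*q + 2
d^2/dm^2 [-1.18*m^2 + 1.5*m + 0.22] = -2.36000000000000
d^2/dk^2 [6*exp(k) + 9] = 6*exp(k)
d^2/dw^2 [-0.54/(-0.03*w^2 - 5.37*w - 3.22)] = (-0.000972*w^2 - 0.173988*w + 0.54*(0.06*w + 5.37)*(0.12*w + 10.74) - 0.104328)/(0.03*w^2 + 5.37*w + 3.22)^3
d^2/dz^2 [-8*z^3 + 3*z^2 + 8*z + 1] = 6 - 48*z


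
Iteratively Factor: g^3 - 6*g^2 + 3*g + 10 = (g - 5)*(g^2 - g - 2) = (g - 5)*(g - 2)*(g + 1)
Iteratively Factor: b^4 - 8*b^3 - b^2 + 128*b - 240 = (b - 3)*(b^3 - 5*b^2 - 16*b + 80) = (b - 4)*(b - 3)*(b^2 - b - 20) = (b - 4)*(b - 3)*(b + 4)*(b - 5)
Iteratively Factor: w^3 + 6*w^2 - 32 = (w + 4)*(w^2 + 2*w - 8) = (w + 4)^2*(w - 2)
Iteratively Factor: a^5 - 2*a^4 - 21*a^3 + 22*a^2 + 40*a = (a - 2)*(a^4 - 21*a^2 - 20*a) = a*(a - 2)*(a^3 - 21*a - 20) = a*(a - 2)*(a + 4)*(a^2 - 4*a - 5) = a*(a - 2)*(a + 1)*(a + 4)*(a - 5)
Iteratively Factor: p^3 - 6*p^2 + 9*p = (p - 3)*(p^2 - 3*p) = (p - 3)^2*(p)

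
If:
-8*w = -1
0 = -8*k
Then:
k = 0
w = 1/8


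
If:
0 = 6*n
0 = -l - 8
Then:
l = -8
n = 0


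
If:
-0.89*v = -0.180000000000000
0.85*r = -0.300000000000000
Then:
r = -0.35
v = 0.20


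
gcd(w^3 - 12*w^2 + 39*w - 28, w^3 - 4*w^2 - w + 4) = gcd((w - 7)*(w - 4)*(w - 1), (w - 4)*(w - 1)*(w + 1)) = w^2 - 5*w + 4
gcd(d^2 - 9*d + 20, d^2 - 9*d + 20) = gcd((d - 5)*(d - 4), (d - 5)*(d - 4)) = d^2 - 9*d + 20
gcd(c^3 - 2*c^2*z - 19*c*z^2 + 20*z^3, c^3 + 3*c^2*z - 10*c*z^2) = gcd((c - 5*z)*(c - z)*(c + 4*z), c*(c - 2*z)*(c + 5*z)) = 1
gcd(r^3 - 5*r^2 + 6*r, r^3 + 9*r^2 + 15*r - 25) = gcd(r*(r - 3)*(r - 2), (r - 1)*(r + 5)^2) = 1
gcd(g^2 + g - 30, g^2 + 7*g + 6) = g + 6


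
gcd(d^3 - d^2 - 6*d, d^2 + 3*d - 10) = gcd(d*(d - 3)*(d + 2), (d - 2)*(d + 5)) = 1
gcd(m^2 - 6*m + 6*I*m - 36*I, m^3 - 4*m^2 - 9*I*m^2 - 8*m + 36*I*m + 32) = 1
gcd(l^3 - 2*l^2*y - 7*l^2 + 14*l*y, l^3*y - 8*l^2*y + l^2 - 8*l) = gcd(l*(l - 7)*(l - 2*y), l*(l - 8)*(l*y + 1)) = l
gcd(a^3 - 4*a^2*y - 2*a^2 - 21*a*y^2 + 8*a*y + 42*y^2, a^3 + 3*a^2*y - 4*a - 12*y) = a^2 + 3*a*y - 2*a - 6*y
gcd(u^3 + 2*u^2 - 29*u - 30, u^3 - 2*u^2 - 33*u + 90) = u^2 + u - 30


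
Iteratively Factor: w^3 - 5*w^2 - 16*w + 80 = (w + 4)*(w^2 - 9*w + 20) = (w - 4)*(w + 4)*(w - 5)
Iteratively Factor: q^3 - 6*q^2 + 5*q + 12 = (q - 4)*(q^2 - 2*q - 3) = (q - 4)*(q + 1)*(q - 3)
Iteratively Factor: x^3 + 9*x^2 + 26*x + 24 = (x + 3)*(x^2 + 6*x + 8) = (x + 2)*(x + 3)*(x + 4)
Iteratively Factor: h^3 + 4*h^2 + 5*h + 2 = (h + 1)*(h^2 + 3*h + 2) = (h + 1)*(h + 2)*(h + 1)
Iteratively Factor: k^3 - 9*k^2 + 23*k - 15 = (k - 1)*(k^2 - 8*k + 15) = (k - 3)*(k - 1)*(k - 5)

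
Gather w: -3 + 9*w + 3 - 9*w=0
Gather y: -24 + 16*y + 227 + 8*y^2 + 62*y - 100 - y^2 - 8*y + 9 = 7*y^2 + 70*y + 112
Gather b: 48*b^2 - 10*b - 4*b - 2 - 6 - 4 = 48*b^2 - 14*b - 12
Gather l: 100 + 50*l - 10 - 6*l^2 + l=-6*l^2 + 51*l + 90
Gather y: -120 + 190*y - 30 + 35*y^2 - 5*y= 35*y^2 + 185*y - 150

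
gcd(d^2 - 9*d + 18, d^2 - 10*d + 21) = d - 3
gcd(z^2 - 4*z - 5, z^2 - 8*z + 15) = z - 5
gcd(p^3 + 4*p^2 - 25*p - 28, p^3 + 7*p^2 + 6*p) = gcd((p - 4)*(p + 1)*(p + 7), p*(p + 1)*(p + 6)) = p + 1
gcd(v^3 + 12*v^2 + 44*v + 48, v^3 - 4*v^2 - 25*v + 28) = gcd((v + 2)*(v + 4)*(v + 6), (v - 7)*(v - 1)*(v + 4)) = v + 4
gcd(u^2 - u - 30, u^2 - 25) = u + 5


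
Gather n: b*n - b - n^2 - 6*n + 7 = -b - n^2 + n*(b - 6) + 7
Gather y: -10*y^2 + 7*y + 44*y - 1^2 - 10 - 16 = -10*y^2 + 51*y - 27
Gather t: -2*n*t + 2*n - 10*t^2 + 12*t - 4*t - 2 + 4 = 2*n - 10*t^2 + t*(8 - 2*n) + 2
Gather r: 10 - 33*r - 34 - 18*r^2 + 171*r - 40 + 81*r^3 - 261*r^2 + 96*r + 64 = 81*r^3 - 279*r^2 + 234*r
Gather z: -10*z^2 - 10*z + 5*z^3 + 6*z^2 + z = 5*z^3 - 4*z^2 - 9*z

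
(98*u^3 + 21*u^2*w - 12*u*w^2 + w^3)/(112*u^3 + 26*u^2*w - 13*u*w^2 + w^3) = (7*u - w)/(8*u - w)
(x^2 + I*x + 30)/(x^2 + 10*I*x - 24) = (x - 5*I)/(x + 4*I)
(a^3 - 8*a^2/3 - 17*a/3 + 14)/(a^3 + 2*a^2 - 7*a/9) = 3*(a^2 - 5*a + 6)/(a*(3*a - 1))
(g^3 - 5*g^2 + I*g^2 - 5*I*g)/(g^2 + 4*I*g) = (g^2 + g*(-5 + I) - 5*I)/(g + 4*I)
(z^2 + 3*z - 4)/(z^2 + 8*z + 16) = (z - 1)/(z + 4)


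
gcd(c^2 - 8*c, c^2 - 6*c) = c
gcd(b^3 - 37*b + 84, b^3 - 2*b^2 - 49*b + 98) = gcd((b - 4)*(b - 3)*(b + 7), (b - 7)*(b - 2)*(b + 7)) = b + 7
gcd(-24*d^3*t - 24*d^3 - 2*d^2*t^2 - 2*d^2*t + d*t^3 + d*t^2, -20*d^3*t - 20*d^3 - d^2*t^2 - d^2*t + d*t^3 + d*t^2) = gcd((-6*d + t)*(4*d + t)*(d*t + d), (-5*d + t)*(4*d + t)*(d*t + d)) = 4*d^2*t + 4*d^2 + d*t^2 + d*t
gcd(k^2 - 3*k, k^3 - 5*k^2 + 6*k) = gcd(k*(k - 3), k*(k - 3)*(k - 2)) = k^2 - 3*k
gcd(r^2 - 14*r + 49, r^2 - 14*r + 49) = r^2 - 14*r + 49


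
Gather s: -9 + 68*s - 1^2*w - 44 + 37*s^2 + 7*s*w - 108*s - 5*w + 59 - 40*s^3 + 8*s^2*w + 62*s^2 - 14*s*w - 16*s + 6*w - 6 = -40*s^3 + s^2*(8*w + 99) + s*(-7*w - 56)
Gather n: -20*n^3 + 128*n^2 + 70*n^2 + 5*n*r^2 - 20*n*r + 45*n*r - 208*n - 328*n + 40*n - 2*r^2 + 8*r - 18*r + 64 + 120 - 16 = -20*n^3 + 198*n^2 + n*(5*r^2 + 25*r - 496) - 2*r^2 - 10*r + 168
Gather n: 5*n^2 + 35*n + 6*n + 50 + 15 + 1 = 5*n^2 + 41*n + 66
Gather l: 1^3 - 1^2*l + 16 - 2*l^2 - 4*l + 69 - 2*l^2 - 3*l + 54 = -4*l^2 - 8*l + 140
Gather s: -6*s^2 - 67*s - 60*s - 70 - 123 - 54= -6*s^2 - 127*s - 247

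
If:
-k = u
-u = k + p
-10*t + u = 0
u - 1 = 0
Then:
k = -1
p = 0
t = 1/10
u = 1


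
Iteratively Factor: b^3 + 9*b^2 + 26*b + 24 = (b + 2)*(b^2 + 7*b + 12) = (b + 2)*(b + 3)*(b + 4)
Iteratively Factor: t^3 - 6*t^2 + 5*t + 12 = (t - 3)*(t^2 - 3*t - 4) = (t - 4)*(t - 3)*(t + 1)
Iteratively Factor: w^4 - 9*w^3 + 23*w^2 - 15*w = (w - 5)*(w^3 - 4*w^2 + 3*w) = (w - 5)*(w - 3)*(w^2 - w) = (w - 5)*(w - 3)*(w - 1)*(w)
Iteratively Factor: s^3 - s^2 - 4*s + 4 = (s + 2)*(s^2 - 3*s + 2) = (s - 2)*(s + 2)*(s - 1)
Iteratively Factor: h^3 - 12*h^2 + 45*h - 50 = (h - 5)*(h^2 - 7*h + 10) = (h - 5)*(h - 2)*(h - 5)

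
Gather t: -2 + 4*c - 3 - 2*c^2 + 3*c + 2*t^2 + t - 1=-2*c^2 + 7*c + 2*t^2 + t - 6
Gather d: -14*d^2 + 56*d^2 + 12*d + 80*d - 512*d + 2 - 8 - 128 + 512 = 42*d^2 - 420*d + 378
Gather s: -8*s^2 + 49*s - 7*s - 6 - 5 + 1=-8*s^2 + 42*s - 10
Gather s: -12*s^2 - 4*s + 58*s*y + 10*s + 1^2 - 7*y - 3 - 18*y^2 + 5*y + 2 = -12*s^2 + s*(58*y + 6) - 18*y^2 - 2*y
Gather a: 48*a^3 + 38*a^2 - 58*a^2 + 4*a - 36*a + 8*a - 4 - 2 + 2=48*a^3 - 20*a^2 - 24*a - 4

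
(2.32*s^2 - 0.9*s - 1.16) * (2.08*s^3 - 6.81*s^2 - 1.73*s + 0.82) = 4.8256*s^5 - 17.6712*s^4 - 0.2974*s^3 + 11.359*s^2 + 1.2688*s - 0.9512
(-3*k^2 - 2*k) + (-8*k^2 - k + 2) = -11*k^2 - 3*k + 2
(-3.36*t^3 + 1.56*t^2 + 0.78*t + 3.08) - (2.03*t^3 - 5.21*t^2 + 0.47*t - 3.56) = -5.39*t^3 + 6.77*t^2 + 0.31*t + 6.64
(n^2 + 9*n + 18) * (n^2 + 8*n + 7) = n^4 + 17*n^3 + 97*n^2 + 207*n + 126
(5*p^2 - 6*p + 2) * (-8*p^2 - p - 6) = -40*p^4 + 43*p^3 - 40*p^2 + 34*p - 12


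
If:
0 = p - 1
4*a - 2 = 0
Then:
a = 1/2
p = 1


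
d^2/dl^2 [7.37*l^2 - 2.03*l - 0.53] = 14.7400000000000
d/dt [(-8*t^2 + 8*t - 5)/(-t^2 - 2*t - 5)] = 2*(12*t^2 + 35*t - 25)/(t^4 + 4*t^3 + 14*t^2 + 20*t + 25)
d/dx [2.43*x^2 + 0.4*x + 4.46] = 4.86*x + 0.4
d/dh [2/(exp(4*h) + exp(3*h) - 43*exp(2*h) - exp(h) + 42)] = (-8*exp(3*h) - 6*exp(2*h) + 172*exp(h) + 2)*exp(h)/(exp(4*h) + exp(3*h) - 43*exp(2*h) - exp(h) + 42)^2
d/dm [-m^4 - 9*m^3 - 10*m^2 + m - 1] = -4*m^3 - 27*m^2 - 20*m + 1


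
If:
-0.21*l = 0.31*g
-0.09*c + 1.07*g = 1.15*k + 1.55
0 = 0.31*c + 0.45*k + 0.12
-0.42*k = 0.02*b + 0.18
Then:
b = 14.9325949367089*l + 22.2142405063291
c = 1.03220702327481*l + 1.77056962025316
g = -0.67741935483871*l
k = -0.711075949367089*l - 1.48639240506329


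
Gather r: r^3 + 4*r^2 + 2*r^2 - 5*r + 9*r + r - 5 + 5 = r^3 + 6*r^2 + 5*r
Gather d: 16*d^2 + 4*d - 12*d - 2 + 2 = 16*d^2 - 8*d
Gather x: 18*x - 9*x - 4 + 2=9*x - 2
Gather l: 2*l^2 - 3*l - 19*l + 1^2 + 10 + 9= 2*l^2 - 22*l + 20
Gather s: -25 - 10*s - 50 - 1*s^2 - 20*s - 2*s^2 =-3*s^2 - 30*s - 75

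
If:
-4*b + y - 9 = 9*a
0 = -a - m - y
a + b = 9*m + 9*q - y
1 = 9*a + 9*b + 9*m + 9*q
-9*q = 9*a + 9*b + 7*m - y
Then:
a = -18/13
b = 17/13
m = -5/13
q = 67/117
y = 23/13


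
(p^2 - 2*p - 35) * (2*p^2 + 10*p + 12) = 2*p^4 + 6*p^3 - 78*p^2 - 374*p - 420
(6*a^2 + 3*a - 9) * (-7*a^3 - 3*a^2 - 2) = -42*a^5 - 39*a^4 + 54*a^3 + 15*a^2 - 6*a + 18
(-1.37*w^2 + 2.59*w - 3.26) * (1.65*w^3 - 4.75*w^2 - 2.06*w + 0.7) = -2.2605*w^5 + 10.781*w^4 - 14.8593*w^3 + 9.1906*w^2 + 8.5286*w - 2.282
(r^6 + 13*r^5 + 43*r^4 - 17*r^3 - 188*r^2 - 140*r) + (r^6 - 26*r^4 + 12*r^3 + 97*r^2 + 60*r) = 2*r^6 + 13*r^5 + 17*r^4 - 5*r^3 - 91*r^2 - 80*r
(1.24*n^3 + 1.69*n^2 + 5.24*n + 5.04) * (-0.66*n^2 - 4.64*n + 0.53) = -0.8184*n^5 - 6.869*n^4 - 10.6428*n^3 - 26.7443*n^2 - 20.6084*n + 2.6712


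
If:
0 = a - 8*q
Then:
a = 8*q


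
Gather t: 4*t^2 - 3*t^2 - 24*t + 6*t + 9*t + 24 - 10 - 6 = t^2 - 9*t + 8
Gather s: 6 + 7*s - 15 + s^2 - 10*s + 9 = s^2 - 3*s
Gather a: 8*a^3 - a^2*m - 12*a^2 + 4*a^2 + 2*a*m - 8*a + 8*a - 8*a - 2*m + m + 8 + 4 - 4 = 8*a^3 + a^2*(-m - 8) + a*(2*m - 8) - m + 8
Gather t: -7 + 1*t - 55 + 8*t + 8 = 9*t - 54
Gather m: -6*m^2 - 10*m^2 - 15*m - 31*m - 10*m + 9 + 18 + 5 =-16*m^2 - 56*m + 32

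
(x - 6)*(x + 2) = x^2 - 4*x - 12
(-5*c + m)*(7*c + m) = -35*c^2 + 2*c*m + m^2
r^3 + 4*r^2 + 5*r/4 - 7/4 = (r - 1/2)*(r + 1)*(r + 7/2)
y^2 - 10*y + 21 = (y - 7)*(y - 3)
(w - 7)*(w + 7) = w^2 - 49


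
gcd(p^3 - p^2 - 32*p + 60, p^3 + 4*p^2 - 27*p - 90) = p^2 + p - 30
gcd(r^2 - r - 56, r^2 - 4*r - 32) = r - 8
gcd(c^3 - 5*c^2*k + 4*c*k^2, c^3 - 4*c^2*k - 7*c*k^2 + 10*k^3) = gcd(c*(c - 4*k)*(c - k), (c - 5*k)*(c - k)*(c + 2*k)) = c - k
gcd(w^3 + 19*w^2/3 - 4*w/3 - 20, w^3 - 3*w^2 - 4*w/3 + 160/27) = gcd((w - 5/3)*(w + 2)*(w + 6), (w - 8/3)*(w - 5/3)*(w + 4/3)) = w - 5/3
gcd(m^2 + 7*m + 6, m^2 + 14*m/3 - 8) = m + 6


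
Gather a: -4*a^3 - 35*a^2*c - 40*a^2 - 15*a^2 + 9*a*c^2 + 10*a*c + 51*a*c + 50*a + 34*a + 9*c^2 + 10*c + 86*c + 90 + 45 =-4*a^3 + a^2*(-35*c - 55) + a*(9*c^2 + 61*c + 84) + 9*c^2 + 96*c + 135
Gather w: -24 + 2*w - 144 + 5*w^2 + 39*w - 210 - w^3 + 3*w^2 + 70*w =-w^3 + 8*w^2 + 111*w - 378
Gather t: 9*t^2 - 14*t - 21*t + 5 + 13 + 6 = 9*t^2 - 35*t + 24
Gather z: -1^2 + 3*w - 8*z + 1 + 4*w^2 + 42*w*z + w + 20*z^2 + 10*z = 4*w^2 + 4*w + 20*z^2 + z*(42*w + 2)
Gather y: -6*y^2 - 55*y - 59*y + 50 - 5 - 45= -6*y^2 - 114*y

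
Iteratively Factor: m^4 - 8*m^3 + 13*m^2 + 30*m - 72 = (m - 3)*(m^3 - 5*m^2 - 2*m + 24) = (m - 4)*(m - 3)*(m^2 - m - 6) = (m - 4)*(m - 3)*(m + 2)*(m - 3)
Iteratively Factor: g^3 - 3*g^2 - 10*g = (g)*(g^2 - 3*g - 10) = g*(g + 2)*(g - 5)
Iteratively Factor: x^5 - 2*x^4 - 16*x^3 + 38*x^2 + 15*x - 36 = (x + 4)*(x^4 - 6*x^3 + 8*x^2 + 6*x - 9) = (x - 1)*(x + 4)*(x^3 - 5*x^2 + 3*x + 9) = (x - 3)*(x - 1)*(x + 4)*(x^2 - 2*x - 3) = (x - 3)^2*(x - 1)*(x + 4)*(x + 1)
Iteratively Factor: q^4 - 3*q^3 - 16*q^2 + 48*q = (q)*(q^3 - 3*q^2 - 16*q + 48) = q*(q - 4)*(q^2 + q - 12) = q*(q - 4)*(q + 4)*(q - 3)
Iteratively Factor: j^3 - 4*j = (j)*(j^2 - 4) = j*(j + 2)*(j - 2)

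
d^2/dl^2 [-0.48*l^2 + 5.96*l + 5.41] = -0.960000000000000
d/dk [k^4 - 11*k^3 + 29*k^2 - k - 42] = 4*k^3 - 33*k^2 + 58*k - 1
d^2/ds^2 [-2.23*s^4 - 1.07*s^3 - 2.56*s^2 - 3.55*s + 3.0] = -26.76*s^2 - 6.42*s - 5.12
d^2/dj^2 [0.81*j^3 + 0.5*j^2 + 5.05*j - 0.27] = 4.86*j + 1.0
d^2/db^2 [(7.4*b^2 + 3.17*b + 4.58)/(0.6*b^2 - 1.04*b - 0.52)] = (-3.5527136788005e-15*b^4 + 11.5176*b^3 + 23.7456*b^2 - 11.21328*b + 13.338624)/(0.216*b^6 - 1.1232*b^5 + 1.38528*b^4 + 0.822016*b^3 - 1.200576*b^2 - 0.843648*b - 0.140608)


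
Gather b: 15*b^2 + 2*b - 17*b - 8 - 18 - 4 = 15*b^2 - 15*b - 30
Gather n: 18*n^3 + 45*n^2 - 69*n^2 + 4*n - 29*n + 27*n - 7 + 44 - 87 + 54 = 18*n^3 - 24*n^2 + 2*n + 4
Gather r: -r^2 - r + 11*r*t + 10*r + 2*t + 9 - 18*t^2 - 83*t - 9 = -r^2 + r*(11*t + 9) - 18*t^2 - 81*t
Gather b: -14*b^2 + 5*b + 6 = -14*b^2 + 5*b + 6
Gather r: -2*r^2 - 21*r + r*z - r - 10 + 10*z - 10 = -2*r^2 + r*(z - 22) + 10*z - 20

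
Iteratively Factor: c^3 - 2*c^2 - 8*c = (c)*(c^2 - 2*c - 8) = c*(c + 2)*(c - 4)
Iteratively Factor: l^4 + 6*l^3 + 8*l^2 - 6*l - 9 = (l - 1)*(l^3 + 7*l^2 + 15*l + 9) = (l - 1)*(l + 3)*(l^2 + 4*l + 3) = (l - 1)*(l + 1)*(l + 3)*(l + 3)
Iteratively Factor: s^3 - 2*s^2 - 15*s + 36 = (s - 3)*(s^2 + s - 12) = (s - 3)^2*(s + 4)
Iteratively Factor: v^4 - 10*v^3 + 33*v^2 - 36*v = (v - 3)*(v^3 - 7*v^2 + 12*v) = v*(v - 3)*(v^2 - 7*v + 12) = v*(v - 3)^2*(v - 4)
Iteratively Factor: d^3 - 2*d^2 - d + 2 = (d + 1)*(d^2 - 3*d + 2) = (d - 2)*(d + 1)*(d - 1)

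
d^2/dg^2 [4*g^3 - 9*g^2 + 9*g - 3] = 24*g - 18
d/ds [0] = 0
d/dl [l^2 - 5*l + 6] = 2*l - 5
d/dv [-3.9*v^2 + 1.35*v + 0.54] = 1.35 - 7.8*v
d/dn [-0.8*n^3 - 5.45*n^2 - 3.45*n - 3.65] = -2.4*n^2 - 10.9*n - 3.45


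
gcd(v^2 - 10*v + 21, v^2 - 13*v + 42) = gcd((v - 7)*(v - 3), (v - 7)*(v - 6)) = v - 7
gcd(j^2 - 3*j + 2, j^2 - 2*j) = j - 2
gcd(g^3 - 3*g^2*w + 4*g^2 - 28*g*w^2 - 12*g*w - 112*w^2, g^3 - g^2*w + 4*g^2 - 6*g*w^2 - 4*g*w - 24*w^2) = g + 4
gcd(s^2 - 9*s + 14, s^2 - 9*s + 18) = 1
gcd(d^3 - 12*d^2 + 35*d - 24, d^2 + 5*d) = 1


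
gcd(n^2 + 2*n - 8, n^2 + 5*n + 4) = n + 4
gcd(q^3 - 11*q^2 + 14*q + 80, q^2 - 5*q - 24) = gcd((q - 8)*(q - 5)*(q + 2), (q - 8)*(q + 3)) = q - 8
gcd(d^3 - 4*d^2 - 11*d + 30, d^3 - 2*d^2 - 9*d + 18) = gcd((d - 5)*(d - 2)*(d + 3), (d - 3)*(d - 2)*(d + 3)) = d^2 + d - 6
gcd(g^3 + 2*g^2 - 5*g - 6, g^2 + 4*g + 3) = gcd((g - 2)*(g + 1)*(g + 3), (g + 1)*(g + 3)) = g^2 + 4*g + 3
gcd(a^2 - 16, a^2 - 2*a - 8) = a - 4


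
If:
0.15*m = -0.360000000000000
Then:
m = -2.40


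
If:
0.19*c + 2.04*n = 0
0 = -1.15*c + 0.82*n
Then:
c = 0.00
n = 0.00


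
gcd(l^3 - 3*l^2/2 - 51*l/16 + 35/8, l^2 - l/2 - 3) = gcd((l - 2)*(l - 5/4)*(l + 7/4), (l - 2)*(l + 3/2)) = l - 2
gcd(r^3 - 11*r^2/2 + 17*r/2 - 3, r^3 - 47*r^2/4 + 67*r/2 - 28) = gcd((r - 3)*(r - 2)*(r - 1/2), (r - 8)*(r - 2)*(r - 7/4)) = r - 2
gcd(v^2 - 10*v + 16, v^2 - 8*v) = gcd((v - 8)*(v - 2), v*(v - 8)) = v - 8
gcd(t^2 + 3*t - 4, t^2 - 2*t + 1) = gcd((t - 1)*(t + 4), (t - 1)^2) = t - 1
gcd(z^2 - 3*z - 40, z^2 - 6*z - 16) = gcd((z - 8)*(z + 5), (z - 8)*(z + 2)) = z - 8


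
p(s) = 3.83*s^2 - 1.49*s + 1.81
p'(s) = 7.66*s - 1.49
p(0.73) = 2.76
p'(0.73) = 4.10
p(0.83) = 3.21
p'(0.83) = 4.87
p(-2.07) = 21.31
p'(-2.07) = -17.35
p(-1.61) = 14.14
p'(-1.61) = -13.82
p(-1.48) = 12.40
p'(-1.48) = -12.83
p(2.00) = 14.15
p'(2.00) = 13.83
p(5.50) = 109.47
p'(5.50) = 40.64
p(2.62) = 24.20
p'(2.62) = 18.58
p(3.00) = 31.81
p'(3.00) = 21.49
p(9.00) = 298.63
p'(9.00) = 67.45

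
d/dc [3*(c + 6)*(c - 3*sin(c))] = 3*c - 3*(c + 6)*(3*cos(c) - 1) - 9*sin(c)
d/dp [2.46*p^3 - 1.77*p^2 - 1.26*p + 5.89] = 7.38*p^2 - 3.54*p - 1.26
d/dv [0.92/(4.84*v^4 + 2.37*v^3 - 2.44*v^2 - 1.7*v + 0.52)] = (-17.8112*v^3 - 6.5412*v^2 + 4.4896*v + 1.564)/(4.84*v^4 + 2.37*v^3 - 2.44*v^2 - 1.7*v + 0.52)^2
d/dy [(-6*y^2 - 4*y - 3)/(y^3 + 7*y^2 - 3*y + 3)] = (6*y^4 + 8*y^3 + 55*y^2 + 6*y - 21)/(y^6 + 14*y^5 + 43*y^4 - 36*y^3 + 51*y^2 - 18*y + 9)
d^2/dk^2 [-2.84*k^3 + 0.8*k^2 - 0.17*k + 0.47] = 1.6 - 17.04*k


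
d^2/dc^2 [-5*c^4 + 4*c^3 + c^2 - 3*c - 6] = -60*c^2 + 24*c + 2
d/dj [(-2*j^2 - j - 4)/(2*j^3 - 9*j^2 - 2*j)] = (4*j^4 + 4*j^3 + 19*j^2 - 72*j - 8)/(j^2*(4*j^4 - 36*j^3 + 73*j^2 + 36*j + 4))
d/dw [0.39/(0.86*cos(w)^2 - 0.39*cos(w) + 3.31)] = (0.6708*cos(w) - 0.1521)*sin(w)/(0.86*cos(w)^2 - 0.39*cos(w) + 3.31)^2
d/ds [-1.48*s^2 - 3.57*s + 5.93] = -2.96*s - 3.57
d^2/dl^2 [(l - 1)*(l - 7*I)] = 2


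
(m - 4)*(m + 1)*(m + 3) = m^3 - 13*m - 12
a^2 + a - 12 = (a - 3)*(a + 4)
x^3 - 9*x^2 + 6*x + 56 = (x - 7)*(x - 4)*(x + 2)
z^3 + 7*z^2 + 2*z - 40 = (z - 2)*(z + 4)*(z + 5)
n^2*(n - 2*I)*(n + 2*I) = n^4 + 4*n^2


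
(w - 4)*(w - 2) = w^2 - 6*w + 8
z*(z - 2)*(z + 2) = z^3 - 4*z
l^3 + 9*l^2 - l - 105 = (l - 3)*(l + 5)*(l + 7)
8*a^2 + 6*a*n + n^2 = (2*a + n)*(4*a + n)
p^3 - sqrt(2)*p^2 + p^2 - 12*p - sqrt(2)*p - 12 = (p + 1)*(p - 3*sqrt(2))*(p + 2*sqrt(2))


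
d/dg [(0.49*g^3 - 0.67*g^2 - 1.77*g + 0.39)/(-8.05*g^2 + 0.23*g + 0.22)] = (-3.9445*g^4 + 0.2254*g^3 - 14.0792*g^2 + 5.9842*g - 0.4791)/(64.8025*g^4 - 3.703*g^3 - 3.4891*g^2 + 0.1012*g + 0.0484)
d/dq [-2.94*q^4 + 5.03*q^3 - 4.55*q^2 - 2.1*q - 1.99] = -11.76*q^3 + 15.09*q^2 - 9.1*q - 2.1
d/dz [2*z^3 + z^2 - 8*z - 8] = 6*z^2 + 2*z - 8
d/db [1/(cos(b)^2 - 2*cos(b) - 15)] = 2*(cos(b) - 1)*sin(b)/(sin(b)^2 + 2*cos(b) + 14)^2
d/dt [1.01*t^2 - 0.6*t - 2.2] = 2.02*t - 0.6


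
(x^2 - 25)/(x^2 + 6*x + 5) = (x - 5)/(x + 1)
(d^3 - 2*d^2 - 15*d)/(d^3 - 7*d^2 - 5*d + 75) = d/(d - 5)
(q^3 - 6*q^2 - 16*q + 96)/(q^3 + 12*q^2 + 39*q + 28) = (q^2 - 10*q + 24)/(q^2 + 8*q + 7)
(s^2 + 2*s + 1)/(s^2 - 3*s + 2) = (s^2 + 2*s + 1)/(s^2 - 3*s + 2)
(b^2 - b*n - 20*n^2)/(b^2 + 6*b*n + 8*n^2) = (b - 5*n)/(b + 2*n)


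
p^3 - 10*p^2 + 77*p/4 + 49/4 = (p - 7)*(p - 7/2)*(p + 1/2)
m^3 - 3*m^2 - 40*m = m*(m - 8)*(m + 5)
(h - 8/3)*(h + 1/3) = h^2 - 7*h/3 - 8/9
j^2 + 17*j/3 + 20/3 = (j + 5/3)*(j + 4)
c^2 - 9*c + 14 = (c - 7)*(c - 2)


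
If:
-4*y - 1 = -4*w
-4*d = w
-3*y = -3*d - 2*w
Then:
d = -3/28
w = 3/7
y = 5/28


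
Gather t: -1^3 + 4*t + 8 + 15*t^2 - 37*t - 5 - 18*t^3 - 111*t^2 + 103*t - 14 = -18*t^3 - 96*t^2 + 70*t - 12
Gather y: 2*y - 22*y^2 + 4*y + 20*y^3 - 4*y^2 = 20*y^3 - 26*y^2 + 6*y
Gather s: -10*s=-10*s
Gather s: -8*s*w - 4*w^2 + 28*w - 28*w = -8*s*w - 4*w^2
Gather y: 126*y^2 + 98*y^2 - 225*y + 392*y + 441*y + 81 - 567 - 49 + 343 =224*y^2 + 608*y - 192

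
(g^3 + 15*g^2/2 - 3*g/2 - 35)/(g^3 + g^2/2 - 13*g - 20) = (g^2 + 5*g - 14)/(g^2 - 2*g - 8)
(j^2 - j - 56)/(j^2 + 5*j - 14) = (j - 8)/(j - 2)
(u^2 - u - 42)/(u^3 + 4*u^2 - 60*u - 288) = (u - 7)/(u^2 - 2*u - 48)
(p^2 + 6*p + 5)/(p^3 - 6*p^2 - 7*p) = (p + 5)/(p*(p - 7))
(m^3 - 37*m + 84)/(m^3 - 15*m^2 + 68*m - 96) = (m + 7)/(m - 8)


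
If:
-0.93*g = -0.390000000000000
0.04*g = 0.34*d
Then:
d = 0.05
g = 0.42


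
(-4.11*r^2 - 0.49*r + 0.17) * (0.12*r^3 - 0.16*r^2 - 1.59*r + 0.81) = -0.4932*r^5 + 0.5988*r^4 + 6.6337*r^3 - 2.5772*r^2 - 0.6672*r + 0.1377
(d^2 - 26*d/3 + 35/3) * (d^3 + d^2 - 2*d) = d^5 - 23*d^4/3 + d^3 + 29*d^2 - 70*d/3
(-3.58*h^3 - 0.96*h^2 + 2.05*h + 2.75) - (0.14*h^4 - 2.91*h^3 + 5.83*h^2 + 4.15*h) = -0.14*h^4 - 0.67*h^3 - 6.79*h^2 - 2.1*h + 2.75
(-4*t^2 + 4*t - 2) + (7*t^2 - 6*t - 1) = 3*t^2 - 2*t - 3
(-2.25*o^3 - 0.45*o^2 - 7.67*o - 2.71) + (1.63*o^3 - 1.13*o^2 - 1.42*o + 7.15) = -0.62*o^3 - 1.58*o^2 - 9.09*o + 4.44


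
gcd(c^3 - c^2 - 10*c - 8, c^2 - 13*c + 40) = 1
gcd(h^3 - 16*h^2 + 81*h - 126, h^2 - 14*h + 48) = h - 6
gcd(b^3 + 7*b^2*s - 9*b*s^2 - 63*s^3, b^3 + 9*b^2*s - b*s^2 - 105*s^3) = -b^2 - 4*b*s + 21*s^2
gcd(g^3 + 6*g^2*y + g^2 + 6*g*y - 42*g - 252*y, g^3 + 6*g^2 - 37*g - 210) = g^2 + g - 42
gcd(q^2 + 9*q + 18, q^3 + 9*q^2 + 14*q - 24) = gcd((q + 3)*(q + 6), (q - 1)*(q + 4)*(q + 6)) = q + 6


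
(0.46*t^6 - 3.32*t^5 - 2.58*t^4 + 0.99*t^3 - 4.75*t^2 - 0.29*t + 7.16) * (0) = 0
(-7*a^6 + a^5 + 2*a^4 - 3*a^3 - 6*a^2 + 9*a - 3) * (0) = 0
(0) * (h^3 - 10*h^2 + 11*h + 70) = 0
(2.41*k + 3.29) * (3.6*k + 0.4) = 8.676*k^2 + 12.808*k + 1.316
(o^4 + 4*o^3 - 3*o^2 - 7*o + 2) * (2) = 2*o^4 + 8*o^3 - 6*o^2 - 14*o + 4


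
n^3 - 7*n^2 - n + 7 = (n - 7)*(n - 1)*(n + 1)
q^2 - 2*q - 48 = (q - 8)*(q + 6)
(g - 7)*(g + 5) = g^2 - 2*g - 35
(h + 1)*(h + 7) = h^2 + 8*h + 7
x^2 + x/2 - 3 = (x - 3/2)*(x + 2)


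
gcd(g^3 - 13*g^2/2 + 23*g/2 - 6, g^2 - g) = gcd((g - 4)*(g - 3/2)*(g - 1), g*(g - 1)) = g - 1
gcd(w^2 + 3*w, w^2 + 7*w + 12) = w + 3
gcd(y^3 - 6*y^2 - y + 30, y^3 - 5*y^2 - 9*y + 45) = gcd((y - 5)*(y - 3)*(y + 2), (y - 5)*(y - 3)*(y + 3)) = y^2 - 8*y + 15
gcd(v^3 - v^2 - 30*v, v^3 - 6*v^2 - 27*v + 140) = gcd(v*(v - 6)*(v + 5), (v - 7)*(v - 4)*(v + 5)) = v + 5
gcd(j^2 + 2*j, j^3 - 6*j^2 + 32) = j + 2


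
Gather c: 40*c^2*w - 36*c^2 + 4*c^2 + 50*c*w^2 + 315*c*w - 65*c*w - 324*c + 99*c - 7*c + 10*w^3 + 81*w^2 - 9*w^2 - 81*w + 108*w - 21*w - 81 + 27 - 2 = c^2*(40*w - 32) + c*(50*w^2 + 250*w - 232) + 10*w^3 + 72*w^2 + 6*w - 56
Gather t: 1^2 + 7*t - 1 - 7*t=0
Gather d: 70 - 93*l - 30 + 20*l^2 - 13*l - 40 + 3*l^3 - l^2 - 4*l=3*l^3 + 19*l^2 - 110*l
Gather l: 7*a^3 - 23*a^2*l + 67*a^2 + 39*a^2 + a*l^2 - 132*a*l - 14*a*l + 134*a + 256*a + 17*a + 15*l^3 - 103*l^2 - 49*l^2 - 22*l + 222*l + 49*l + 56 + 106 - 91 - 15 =7*a^3 + 106*a^2 + 407*a + 15*l^3 + l^2*(a - 152) + l*(-23*a^2 - 146*a + 249) + 56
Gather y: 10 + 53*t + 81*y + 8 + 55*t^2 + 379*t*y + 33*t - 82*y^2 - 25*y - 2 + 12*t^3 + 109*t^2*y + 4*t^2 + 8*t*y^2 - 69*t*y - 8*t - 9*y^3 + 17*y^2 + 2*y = 12*t^3 + 59*t^2 + 78*t - 9*y^3 + y^2*(8*t - 65) + y*(109*t^2 + 310*t + 58) + 16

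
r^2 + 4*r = r*(r + 4)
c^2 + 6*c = c*(c + 6)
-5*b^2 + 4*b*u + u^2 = (-b + u)*(5*b + u)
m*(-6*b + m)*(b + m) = -6*b^2*m - 5*b*m^2 + m^3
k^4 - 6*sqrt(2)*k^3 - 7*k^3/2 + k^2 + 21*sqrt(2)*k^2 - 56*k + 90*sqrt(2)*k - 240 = (k - 6)*(k + 5/2)*(k - 4*sqrt(2))*(k - 2*sqrt(2))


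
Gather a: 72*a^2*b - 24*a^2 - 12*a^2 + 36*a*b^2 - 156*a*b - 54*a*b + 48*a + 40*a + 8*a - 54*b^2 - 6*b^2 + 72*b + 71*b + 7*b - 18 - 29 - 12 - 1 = a^2*(72*b - 36) + a*(36*b^2 - 210*b + 96) - 60*b^2 + 150*b - 60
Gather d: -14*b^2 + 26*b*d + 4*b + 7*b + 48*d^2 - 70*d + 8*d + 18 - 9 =-14*b^2 + 11*b + 48*d^2 + d*(26*b - 62) + 9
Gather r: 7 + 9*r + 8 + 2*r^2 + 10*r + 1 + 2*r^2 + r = 4*r^2 + 20*r + 16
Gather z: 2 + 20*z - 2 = 20*z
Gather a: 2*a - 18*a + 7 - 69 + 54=-16*a - 8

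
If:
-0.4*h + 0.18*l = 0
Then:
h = 0.45*l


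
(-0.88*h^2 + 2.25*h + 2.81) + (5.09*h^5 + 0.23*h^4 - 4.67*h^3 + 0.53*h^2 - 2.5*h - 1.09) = 5.09*h^5 + 0.23*h^4 - 4.67*h^3 - 0.35*h^2 - 0.25*h + 1.72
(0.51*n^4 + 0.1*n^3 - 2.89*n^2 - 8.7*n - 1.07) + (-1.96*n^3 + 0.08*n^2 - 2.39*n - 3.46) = 0.51*n^4 - 1.86*n^3 - 2.81*n^2 - 11.09*n - 4.53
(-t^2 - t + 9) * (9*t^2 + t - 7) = -9*t^4 - 10*t^3 + 87*t^2 + 16*t - 63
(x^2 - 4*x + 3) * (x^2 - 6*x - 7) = x^4 - 10*x^3 + 20*x^2 + 10*x - 21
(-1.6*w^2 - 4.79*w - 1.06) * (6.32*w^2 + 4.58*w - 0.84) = -10.112*w^4 - 37.6008*w^3 - 27.2934*w^2 - 0.8312*w + 0.8904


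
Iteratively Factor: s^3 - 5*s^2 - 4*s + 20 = (s + 2)*(s^2 - 7*s + 10) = (s - 2)*(s + 2)*(s - 5)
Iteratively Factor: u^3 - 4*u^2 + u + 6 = (u + 1)*(u^2 - 5*u + 6) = (u - 3)*(u + 1)*(u - 2)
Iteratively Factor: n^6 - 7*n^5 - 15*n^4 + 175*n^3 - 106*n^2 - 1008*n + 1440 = (n - 3)*(n^5 - 4*n^4 - 27*n^3 + 94*n^2 + 176*n - 480) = (n - 3)*(n - 2)*(n^4 - 2*n^3 - 31*n^2 + 32*n + 240) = (n - 4)*(n - 3)*(n - 2)*(n^3 + 2*n^2 - 23*n - 60) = (n - 4)*(n - 3)*(n - 2)*(n + 3)*(n^2 - n - 20) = (n - 4)*(n - 3)*(n - 2)*(n + 3)*(n + 4)*(n - 5)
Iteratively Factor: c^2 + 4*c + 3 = (c + 1)*(c + 3)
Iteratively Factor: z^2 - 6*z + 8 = (z - 2)*(z - 4)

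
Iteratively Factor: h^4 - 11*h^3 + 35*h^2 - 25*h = (h - 5)*(h^3 - 6*h^2 + 5*h) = (h - 5)*(h - 1)*(h^2 - 5*h) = (h - 5)^2*(h - 1)*(h)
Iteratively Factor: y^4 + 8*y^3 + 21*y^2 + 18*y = (y + 3)*(y^3 + 5*y^2 + 6*y) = y*(y + 3)*(y^2 + 5*y + 6) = y*(y + 3)^2*(y + 2)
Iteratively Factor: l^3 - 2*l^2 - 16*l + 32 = (l - 4)*(l^2 + 2*l - 8) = (l - 4)*(l + 4)*(l - 2)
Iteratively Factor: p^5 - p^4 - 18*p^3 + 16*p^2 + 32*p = (p + 4)*(p^4 - 5*p^3 + 2*p^2 + 8*p) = (p + 1)*(p + 4)*(p^3 - 6*p^2 + 8*p) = (p - 2)*(p + 1)*(p + 4)*(p^2 - 4*p) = p*(p - 2)*(p + 1)*(p + 4)*(p - 4)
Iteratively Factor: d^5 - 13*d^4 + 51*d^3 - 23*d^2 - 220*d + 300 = (d + 2)*(d^4 - 15*d^3 + 81*d^2 - 185*d + 150) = (d - 5)*(d + 2)*(d^3 - 10*d^2 + 31*d - 30) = (d - 5)^2*(d + 2)*(d^2 - 5*d + 6) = (d - 5)^2*(d - 3)*(d + 2)*(d - 2)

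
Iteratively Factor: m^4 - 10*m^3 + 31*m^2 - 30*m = (m - 2)*(m^3 - 8*m^2 + 15*m) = m*(m - 2)*(m^2 - 8*m + 15) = m*(m - 5)*(m - 2)*(m - 3)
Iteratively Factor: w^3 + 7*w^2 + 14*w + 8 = (w + 4)*(w^2 + 3*w + 2) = (w + 1)*(w + 4)*(w + 2)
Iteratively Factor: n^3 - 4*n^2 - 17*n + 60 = (n + 4)*(n^2 - 8*n + 15) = (n - 3)*(n + 4)*(n - 5)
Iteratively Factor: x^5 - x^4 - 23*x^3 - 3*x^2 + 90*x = (x)*(x^4 - x^3 - 23*x^2 - 3*x + 90) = x*(x - 2)*(x^3 + x^2 - 21*x - 45) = x*(x - 2)*(x + 3)*(x^2 - 2*x - 15) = x*(x - 2)*(x + 3)^2*(x - 5)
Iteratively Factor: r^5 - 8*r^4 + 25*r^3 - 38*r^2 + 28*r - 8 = (r - 2)*(r^4 - 6*r^3 + 13*r^2 - 12*r + 4) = (r - 2)^2*(r^3 - 4*r^2 + 5*r - 2) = (r - 2)^2*(r - 1)*(r^2 - 3*r + 2) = (r - 2)^2*(r - 1)^2*(r - 2)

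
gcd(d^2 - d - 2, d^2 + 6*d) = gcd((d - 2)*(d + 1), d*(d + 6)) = 1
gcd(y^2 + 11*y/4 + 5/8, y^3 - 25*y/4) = y + 5/2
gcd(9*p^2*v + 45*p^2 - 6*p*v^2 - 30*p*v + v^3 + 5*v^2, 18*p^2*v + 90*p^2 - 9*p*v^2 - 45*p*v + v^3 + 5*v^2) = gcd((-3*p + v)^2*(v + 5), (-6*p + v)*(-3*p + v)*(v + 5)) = 3*p*v + 15*p - v^2 - 5*v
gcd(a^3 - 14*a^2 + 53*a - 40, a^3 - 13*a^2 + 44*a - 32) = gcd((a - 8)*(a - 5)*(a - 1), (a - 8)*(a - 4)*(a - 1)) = a^2 - 9*a + 8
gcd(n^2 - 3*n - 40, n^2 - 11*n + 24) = n - 8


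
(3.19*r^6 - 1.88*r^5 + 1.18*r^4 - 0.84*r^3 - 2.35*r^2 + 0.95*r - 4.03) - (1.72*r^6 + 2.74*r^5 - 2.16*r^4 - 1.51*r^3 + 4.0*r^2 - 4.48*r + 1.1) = 1.47*r^6 - 4.62*r^5 + 3.34*r^4 + 0.67*r^3 - 6.35*r^2 + 5.43*r - 5.13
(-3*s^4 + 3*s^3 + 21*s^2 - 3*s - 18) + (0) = -3*s^4 + 3*s^3 + 21*s^2 - 3*s - 18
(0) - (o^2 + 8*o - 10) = -o^2 - 8*o + 10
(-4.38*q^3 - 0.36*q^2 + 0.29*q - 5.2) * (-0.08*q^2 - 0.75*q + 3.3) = 0.3504*q^5 + 3.3138*q^4 - 14.2072*q^3 - 0.9895*q^2 + 4.857*q - 17.16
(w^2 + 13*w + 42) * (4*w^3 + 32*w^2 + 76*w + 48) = 4*w^5 + 84*w^4 + 660*w^3 + 2380*w^2 + 3816*w + 2016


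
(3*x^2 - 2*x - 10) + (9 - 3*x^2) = -2*x - 1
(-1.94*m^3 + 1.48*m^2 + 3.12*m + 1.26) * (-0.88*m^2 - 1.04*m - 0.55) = 1.7072*m^5 + 0.7152*m^4 - 3.2178*m^3 - 5.1676*m^2 - 3.0264*m - 0.693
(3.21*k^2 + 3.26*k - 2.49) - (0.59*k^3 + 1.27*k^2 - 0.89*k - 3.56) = -0.59*k^3 + 1.94*k^2 + 4.15*k + 1.07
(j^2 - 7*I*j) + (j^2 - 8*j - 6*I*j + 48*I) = 2*j^2 - 8*j - 13*I*j + 48*I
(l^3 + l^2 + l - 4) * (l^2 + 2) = l^5 + l^4 + 3*l^3 - 2*l^2 + 2*l - 8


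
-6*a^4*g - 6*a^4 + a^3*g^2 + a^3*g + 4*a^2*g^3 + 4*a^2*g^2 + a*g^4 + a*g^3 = (-a + g)*(2*a + g)*(3*a + g)*(a*g + a)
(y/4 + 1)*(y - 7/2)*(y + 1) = y^3/4 + 3*y^2/8 - 27*y/8 - 7/2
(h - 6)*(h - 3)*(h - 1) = h^3 - 10*h^2 + 27*h - 18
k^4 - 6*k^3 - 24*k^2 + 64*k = k*(k - 8)*(k - 2)*(k + 4)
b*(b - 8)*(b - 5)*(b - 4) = b^4 - 17*b^3 + 92*b^2 - 160*b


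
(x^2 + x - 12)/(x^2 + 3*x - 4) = (x - 3)/(x - 1)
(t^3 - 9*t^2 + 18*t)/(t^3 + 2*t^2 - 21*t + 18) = t*(t - 6)/(t^2 + 5*t - 6)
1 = 1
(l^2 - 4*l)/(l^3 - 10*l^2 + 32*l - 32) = l/(l^2 - 6*l + 8)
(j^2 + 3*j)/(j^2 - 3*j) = (j + 3)/(j - 3)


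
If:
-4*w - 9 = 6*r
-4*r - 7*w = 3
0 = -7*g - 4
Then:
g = -4/7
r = -51/26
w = 9/13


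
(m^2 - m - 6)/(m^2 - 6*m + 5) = (m^2 - m - 6)/(m^2 - 6*m + 5)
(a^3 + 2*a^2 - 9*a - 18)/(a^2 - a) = (a^3 + 2*a^2 - 9*a - 18)/(a*(a - 1))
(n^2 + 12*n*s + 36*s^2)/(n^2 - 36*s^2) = (-n - 6*s)/(-n + 6*s)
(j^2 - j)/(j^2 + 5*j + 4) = j*(j - 1)/(j^2 + 5*j + 4)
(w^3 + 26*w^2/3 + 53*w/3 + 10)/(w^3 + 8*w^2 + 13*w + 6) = (w + 5/3)/(w + 1)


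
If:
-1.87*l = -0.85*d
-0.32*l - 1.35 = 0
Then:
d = -9.28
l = -4.22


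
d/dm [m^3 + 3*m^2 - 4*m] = 3*m^2 + 6*m - 4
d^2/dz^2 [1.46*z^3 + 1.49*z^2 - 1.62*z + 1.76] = 8.76*z + 2.98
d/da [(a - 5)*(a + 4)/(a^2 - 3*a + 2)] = 2*(-a^2 + 22*a - 31)/(a^4 - 6*a^3 + 13*a^2 - 12*a + 4)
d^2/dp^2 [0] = 0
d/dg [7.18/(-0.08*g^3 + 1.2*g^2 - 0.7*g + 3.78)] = (1.7232*g^2 - 17.232*g + 5.026)/(0.08*g^3 - 1.2*g^2 + 0.7*g - 3.78)^2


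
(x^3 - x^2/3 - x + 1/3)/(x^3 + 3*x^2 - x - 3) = (x - 1/3)/(x + 3)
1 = 1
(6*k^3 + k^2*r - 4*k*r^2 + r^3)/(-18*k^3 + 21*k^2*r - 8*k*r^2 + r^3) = (k + r)/(-3*k + r)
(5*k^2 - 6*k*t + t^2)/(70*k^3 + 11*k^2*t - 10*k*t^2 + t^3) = (-k + t)/(-14*k^2 - 5*k*t + t^2)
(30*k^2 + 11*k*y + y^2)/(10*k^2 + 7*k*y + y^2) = (6*k + y)/(2*k + y)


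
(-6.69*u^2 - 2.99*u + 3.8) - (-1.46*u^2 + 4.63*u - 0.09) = -5.23*u^2 - 7.62*u + 3.89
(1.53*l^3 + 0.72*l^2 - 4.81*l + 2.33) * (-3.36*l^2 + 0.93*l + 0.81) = -5.1408*l^5 - 0.9963*l^4 + 18.0705*l^3 - 11.7189*l^2 - 1.7292*l + 1.8873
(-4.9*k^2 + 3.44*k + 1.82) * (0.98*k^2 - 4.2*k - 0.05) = -4.802*k^4 + 23.9512*k^3 - 12.4194*k^2 - 7.816*k - 0.091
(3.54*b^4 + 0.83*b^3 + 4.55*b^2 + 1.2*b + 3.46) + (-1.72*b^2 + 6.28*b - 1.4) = 3.54*b^4 + 0.83*b^3 + 2.83*b^2 + 7.48*b + 2.06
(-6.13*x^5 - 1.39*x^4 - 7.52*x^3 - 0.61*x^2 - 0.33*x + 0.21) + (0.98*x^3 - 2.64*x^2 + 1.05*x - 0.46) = -6.13*x^5 - 1.39*x^4 - 6.54*x^3 - 3.25*x^2 + 0.72*x - 0.25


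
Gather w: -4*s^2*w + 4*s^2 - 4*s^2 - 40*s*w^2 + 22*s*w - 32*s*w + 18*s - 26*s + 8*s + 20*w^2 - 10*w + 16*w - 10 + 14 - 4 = w^2*(20 - 40*s) + w*(-4*s^2 - 10*s + 6)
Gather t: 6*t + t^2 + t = t^2 + 7*t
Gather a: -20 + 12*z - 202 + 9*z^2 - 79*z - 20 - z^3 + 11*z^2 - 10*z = -z^3 + 20*z^2 - 77*z - 242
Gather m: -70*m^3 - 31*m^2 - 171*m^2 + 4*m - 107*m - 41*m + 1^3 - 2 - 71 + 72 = -70*m^3 - 202*m^2 - 144*m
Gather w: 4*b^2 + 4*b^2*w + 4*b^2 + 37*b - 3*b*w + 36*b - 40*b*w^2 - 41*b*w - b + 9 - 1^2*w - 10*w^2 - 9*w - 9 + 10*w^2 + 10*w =8*b^2 - 40*b*w^2 + 72*b + w*(4*b^2 - 44*b)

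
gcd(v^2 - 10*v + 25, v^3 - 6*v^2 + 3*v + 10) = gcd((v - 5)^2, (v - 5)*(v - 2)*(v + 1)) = v - 5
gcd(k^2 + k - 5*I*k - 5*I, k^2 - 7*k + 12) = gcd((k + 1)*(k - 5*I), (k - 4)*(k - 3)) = 1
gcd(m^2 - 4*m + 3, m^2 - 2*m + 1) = m - 1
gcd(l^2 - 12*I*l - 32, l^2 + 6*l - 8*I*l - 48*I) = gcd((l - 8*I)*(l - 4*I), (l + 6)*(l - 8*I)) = l - 8*I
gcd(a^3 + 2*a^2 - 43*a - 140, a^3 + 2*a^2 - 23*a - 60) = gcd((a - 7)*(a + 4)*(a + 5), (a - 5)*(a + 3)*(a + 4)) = a + 4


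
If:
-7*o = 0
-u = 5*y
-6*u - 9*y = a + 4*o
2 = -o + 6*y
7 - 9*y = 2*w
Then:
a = 7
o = 0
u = -5/3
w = 2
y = 1/3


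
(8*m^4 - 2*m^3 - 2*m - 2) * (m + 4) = 8*m^5 + 30*m^4 - 8*m^3 - 2*m^2 - 10*m - 8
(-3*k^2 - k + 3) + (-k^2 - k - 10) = -4*k^2 - 2*k - 7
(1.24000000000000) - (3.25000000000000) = -2.01000000000000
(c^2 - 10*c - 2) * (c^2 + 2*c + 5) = c^4 - 8*c^3 - 17*c^2 - 54*c - 10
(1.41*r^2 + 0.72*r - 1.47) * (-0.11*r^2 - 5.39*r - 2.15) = -0.1551*r^4 - 7.6791*r^3 - 6.7506*r^2 + 6.3753*r + 3.1605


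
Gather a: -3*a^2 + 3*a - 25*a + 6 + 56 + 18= -3*a^2 - 22*a + 80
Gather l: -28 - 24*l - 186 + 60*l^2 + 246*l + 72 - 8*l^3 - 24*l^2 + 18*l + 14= -8*l^3 + 36*l^2 + 240*l - 128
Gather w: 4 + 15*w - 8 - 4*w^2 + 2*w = -4*w^2 + 17*w - 4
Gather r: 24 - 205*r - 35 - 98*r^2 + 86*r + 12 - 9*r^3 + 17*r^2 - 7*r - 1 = -9*r^3 - 81*r^2 - 126*r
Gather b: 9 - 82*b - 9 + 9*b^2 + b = 9*b^2 - 81*b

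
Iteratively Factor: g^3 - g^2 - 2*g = (g + 1)*(g^2 - 2*g) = (g - 2)*(g + 1)*(g)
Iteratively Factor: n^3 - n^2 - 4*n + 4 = (n + 2)*(n^2 - 3*n + 2) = (n - 1)*(n + 2)*(n - 2)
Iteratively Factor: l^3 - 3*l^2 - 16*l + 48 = (l + 4)*(l^2 - 7*l + 12) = (l - 4)*(l + 4)*(l - 3)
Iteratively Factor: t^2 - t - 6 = (t + 2)*(t - 3)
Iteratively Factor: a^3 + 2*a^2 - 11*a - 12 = (a - 3)*(a^2 + 5*a + 4) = (a - 3)*(a + 4)*(a + 1)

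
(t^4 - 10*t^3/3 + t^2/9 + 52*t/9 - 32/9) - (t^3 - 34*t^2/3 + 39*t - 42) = t^4 - 13*t^3/3 + 103*t^2/9 - 299*t/9 + 346/9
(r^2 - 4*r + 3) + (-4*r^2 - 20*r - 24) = -3*r^2 - 24*r - 21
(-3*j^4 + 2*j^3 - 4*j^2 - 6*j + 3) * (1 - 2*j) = 6*j^5 - 7*j^4 + 10*j^3 + 8*j^2 - 12*j + 3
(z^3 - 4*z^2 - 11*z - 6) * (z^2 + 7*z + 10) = z^5 + 3*z^4 - 29*z^3 - 123*z^2 - 152*z - 60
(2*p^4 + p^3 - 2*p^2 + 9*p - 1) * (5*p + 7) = 10*p^5 + 19*p^4 - 3*p^3 + 31*p^2 + 58*p - 7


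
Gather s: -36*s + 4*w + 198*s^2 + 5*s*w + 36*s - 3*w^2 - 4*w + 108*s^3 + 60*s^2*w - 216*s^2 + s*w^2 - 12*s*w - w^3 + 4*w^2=108*s^3 + s^2*(60*w - 18) + s*(w^2 - 7*w) - w^3 + w^2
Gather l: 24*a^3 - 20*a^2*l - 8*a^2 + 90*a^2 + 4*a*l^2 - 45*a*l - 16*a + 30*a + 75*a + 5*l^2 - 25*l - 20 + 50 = 24*a^3 + 82*a^2 + 89*a + l^2*(4*a + 5) + l*(-20*a^2 - 45*a - 25) + 30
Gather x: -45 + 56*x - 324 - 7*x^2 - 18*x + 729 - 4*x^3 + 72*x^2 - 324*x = -4*x^3 + 65*x^2 - 286*x + 360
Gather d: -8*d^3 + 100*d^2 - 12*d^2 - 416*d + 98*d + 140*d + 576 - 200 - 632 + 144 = -8*d^3 + 88*d^2 - 178*d - 112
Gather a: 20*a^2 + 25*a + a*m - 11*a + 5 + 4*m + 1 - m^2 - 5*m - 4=20*a^2 + a*(m + 14) - m^2 - m + 2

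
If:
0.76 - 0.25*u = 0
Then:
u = 3.04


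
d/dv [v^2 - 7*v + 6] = 2*v - 7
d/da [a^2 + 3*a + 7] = 2*a + 3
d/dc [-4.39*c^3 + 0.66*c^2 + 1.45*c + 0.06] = -13.17*c^2 + 1.32*c + 1.45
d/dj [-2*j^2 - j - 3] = -4*j - 1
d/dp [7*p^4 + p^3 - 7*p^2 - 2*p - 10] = 28*p^3 + 3*p^2 - 14*p - 2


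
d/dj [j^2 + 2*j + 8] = 2*j + 2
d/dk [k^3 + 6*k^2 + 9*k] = 3*k^2 + 12*k + 9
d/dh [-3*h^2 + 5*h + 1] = 5 - 6*h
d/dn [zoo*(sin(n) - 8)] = zoo*cos(n)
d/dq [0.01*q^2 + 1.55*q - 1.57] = 0.02*q + 1.55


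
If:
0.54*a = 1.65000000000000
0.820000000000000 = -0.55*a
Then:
No Solution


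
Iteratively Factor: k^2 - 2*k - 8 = (k + 2)*(k - 4)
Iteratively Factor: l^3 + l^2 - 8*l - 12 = (l + 2)*(l^2 - l - 6) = (l + 2)^2*(l - 3)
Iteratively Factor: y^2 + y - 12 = (y - 3)*(y + 4)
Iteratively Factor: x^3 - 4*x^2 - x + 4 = (x + 1)*(x^2 - 5*x + 4) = (x - 4)*(x + 1)*(x - 1)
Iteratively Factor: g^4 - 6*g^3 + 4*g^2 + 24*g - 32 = (g - 2)*(g^3 - 4*g^2 - 4*g + 16) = (g - 2)*(g + 2)*(g^2 - 6*g + 8) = (g - 2)^2*(g + 2)*(g - 4)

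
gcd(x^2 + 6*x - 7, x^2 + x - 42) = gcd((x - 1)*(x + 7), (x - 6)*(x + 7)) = x + 7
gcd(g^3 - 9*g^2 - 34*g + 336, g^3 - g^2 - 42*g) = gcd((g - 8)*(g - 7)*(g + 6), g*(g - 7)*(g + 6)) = g^2 - g - 42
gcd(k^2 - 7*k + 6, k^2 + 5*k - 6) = k - 1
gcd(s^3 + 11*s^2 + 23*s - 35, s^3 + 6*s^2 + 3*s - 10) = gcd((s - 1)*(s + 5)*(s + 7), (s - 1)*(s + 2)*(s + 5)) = s^2 + 4*s - 5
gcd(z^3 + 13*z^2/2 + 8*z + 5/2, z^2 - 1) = z + 1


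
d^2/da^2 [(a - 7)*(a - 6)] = 2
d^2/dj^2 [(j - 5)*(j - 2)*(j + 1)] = 6*j - 12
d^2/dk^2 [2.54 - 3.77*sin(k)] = 3.77*sin(k)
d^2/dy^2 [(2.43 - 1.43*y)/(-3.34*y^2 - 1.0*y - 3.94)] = ((13.3724 - 28.6572*y)*(3.34*y^2 + 1.0*y + 3.94) + (1.43*y - 2.43)*(6.68*y + 1.0)*(13.36*y + 2.0))/(3.34*y^2 + 1.0*y + 3.94)^3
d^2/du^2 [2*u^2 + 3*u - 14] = 4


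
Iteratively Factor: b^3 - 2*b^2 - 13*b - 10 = (b - 5)*(b^2 + 3*b + 2) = (b - 5)*(b + 1)*(b + 2)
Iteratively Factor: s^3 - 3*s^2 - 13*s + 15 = (s - 1)*(s^2 - 2*s - 15) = (s - 5)*(s - 1)*(s + 3)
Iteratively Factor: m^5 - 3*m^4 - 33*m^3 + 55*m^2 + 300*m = (m - 5)*(m^4 + 2*m^3 - 23*m^2 - 60*m) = (m - 5)*(m + 4)*(m^3 - 2*m^2 - 15*m) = (m - 5)^2*(m + 4)*(m^2 + 3*m) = (m - 5)^2*(m + 3)*(m + 4)*(m)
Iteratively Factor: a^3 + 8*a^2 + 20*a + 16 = (a + 2)*(a^2 + 6*a + 8) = (a + 2)*(a + 4)*(a + 2)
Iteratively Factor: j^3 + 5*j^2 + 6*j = (j + 3)*(j^2 + 2*j) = j*(j + 3)*(j + 2)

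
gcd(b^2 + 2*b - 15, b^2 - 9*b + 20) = 1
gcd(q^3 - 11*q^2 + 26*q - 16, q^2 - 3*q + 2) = q^2 - 3*q + 2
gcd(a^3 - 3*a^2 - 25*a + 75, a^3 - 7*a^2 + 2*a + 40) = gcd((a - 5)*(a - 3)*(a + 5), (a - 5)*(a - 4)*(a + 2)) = a - 5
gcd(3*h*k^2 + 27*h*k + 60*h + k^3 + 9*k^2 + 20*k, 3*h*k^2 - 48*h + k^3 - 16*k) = 3*h*k + 12*h + k^2 + 4*k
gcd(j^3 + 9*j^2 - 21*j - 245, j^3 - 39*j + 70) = j^2 + 2*j - 35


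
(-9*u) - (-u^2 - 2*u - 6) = u^2 - 7*u + 6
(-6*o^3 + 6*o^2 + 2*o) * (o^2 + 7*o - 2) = -6*o^5 - 36*o^4 + 56*o^3 + 2*o^2 - 4*o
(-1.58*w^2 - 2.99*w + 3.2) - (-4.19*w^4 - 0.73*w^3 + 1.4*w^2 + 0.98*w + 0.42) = 4.19*w^4 + 0.73*w^3 - 2.98*w^2 - 3.97*w + 2.78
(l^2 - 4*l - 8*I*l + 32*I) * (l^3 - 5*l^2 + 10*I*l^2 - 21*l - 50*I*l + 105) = l^5 - 9*l^4 + 2*I*l^4 + 79*l^3 - 18*I*l^3 - 531*l^2 + 208*I*l^2 + 1180*l - 1512*I*l + 3360*I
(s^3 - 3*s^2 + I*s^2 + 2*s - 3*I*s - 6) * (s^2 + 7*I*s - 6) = s^5 - 3*s^4 + 8*I*s^4 - 11*s^3 - 24*I*s^3 + 33*s^2 + 8*I*s^2 - 12*s - 24*I*s + 36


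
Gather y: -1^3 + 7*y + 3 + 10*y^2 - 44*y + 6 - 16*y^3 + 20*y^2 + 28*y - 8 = -16*y^3 + 30*y^2 - 9*y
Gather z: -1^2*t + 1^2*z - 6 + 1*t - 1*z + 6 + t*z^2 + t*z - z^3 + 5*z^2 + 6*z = -z^3 + z^2*(t + 5) + z*(t + 6)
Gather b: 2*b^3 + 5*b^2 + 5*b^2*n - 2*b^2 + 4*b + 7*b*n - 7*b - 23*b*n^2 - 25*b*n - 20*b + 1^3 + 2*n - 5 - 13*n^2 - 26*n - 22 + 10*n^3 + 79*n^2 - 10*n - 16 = 2*b^3 + b^2*(5*n + 3) + b*(-23*n^2 - 18*n - 23) + 10*n^3 + 66*n^2 - 34*n - 42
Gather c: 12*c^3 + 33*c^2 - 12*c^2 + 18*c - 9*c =12*c^3 + 21*c^2 + 9*c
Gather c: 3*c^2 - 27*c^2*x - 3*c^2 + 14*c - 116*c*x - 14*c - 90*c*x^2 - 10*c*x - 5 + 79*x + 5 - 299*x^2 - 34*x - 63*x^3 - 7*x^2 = -27*c^2*x + c*(-90*x^2 - 126*x) - 63*x^3 - 306*x^2 + 45*x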